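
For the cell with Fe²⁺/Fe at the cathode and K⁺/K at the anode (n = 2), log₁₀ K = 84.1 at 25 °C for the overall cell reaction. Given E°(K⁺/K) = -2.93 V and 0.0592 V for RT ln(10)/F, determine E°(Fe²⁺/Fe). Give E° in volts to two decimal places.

E°cell = (0.0592/n)·log K = (0.0592/2)(84.1) = +2.489 V.
Since Fe²⁺/Fe is the cathode and K⁺/K the anode, E°cell = E°(Fe²⁺/Fe) − E°(K⁺/K).
So E°(Fe²⁺/Fe) = E°cell + E°(K⁺/K) = +2.489 + (-2.93) = -0.44 V.

-0.44 V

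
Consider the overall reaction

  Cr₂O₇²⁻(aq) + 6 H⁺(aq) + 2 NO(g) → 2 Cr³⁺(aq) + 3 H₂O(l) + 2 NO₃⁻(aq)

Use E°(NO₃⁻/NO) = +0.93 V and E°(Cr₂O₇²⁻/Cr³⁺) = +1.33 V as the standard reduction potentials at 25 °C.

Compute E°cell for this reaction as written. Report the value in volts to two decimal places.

+0.40 V

The Cr₂O₇²⁻/Cr³⁺ couple has the higher reduction potential, so it is the cathode; NO₃⁻/NO is oxidised at the anode.
E°cell = E°(cathode) − E°(anode) = (+1.33) − (+0.93) = +0.40 V.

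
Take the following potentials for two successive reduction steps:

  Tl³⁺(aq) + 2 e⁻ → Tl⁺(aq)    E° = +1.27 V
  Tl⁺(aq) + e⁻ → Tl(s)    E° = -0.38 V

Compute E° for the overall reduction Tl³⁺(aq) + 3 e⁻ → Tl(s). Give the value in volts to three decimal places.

+0.720 V

Standard free energies of sequential steps add: ΔG°₃ = ΔG°₁ + ΔG°₂, so n₃E°₃ = n₁E°₁ + n₂E°₂.
E°₃ = (2×+1.27 + 1×-0.38) / 3 = (+2.160) / 3 = +0.720 V.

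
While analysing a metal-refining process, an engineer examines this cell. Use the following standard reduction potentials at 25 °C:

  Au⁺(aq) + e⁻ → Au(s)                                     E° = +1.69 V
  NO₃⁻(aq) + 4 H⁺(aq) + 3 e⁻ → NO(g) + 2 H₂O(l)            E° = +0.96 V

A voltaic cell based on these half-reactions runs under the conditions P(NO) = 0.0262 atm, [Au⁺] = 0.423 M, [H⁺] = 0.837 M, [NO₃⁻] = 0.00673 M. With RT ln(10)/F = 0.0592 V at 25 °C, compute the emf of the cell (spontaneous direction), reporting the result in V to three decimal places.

Au⁺/Au is the cathode (higher E°), NO₃⁻/NO the anode: E°cell = +1.69 − (+0.96) = +0.73 V, n = 3.
Overall: 3 Au⁺(aq) + NO(g) + 2 H₂O(l) → 3 Au(s) + NO₃⁻(aq) + 4 H⁺(aq)
Q = [NO₃⁻]·[H⁺]^4 / ([Au⁺]^3·P(NO)); log Q = 0.222.
E = E° − (0.0592/n) log Q = +0.73 − (0.0592/3)(0.222) = +0.726 V.

+0.726 V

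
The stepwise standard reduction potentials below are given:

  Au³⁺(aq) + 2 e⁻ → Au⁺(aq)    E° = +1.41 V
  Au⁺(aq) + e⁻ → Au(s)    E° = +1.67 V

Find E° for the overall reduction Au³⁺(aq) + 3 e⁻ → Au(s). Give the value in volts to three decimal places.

Adding the free-energy changes (−nFE°) of the two steps gives −n₃FE°₃ = −n₁FE°₁ − n₂FE°₂.
E°₃ = (2×+1.41 + 1×+1.67) / 3 = (+4.490) / 3 = +1.497 V.

+1.497 V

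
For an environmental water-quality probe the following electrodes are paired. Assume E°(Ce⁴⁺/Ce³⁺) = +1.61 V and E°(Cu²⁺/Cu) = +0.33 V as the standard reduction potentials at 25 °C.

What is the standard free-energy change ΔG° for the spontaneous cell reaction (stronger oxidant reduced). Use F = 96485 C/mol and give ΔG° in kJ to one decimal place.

-247.0 kJ

Ce⁴⁺/Ce³⁺ (E° = +1.61 V) is the cathode; Cu²⁺/Cu (E° = +0.33 V) is the anode, so E°cell = +1.28 V.
Balancing electrons gives n = 2 (lcm of 1 and 2).
ΔG° = −nFE° = −(2)(96485)(+1.28) = -247,002 J = -247.0 kJ.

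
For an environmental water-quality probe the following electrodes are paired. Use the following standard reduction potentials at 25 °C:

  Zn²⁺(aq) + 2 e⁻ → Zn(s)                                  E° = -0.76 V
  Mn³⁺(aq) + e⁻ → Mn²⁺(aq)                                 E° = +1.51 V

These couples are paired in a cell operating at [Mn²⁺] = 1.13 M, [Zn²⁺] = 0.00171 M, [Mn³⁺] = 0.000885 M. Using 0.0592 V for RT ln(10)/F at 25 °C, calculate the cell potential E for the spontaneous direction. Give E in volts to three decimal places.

Mn³⁺/Mn²⁺ is the cathode (higher E°), Zn²⁺/Zn the anode: E°cell = +1.51 − (-0.76) = +2.27 V, n = 2.
Overall: 2 Mn³⁺(aq) + Zn(s) → 2 Mn²⁺(aq) + Zn²⁺(aq)
Q = [Mn²⁺]^2·[Zn²⁺] / ([Mn³⁺]^2); log Q = 3.445.
E = E° − (0.0592/n) log Q = +2.27 − (0.0592/2)(3.445) = +2.168 V.

+2.168 V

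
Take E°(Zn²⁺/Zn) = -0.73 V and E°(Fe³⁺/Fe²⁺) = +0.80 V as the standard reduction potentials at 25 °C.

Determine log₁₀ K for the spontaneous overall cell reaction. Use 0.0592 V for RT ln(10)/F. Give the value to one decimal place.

Cathode: Fe³⁺/Fe²⁺; anode: Zn²⁺/Zn. E°cell = +1.53 V, n = 2.
log K = nE°cell / 0.0592 = (2)(+1.53) / 0.0592 = 51.7.

51.7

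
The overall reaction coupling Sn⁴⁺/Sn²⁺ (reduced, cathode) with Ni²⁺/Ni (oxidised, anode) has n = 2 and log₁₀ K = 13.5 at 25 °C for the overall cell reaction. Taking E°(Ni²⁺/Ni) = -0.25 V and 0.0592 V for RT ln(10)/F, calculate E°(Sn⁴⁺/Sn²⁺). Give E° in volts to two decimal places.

E°cell = (0.0592/n)·log K = (0.0592/2)(13.5) = +0.400 V.
Since Sn⁴⁺/Sn²⁺ is the cathode and Ni²⁺/Ni the anode, E°cell = E°(Sn⁴⁺/Sn²⁺) − E°(Ni²⁺/Ni).
So E°(Sn⁴⁺/Sn²⁺) = E°cell + E°(Ni²⁺/Ni) = +0.400 + (-0.25) = +0.15 V.

+0.15 V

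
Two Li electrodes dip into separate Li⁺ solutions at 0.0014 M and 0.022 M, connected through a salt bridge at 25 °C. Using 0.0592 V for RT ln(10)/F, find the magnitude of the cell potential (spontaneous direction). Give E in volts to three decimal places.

For a concentration cell E°cell = 0. The 0.022 M side is the cathode (reduction is favoured where [Li⁺] is higher).
With n = 1, E = −(0.0592/1) log([Li⁺]ₐₙ/[Li⁺]꜀ₐₜ) = −(0.0592/1) log(0.0014/0.022) = −(0.0592/1)(-1.196) = +0.071 V.

+0.071 V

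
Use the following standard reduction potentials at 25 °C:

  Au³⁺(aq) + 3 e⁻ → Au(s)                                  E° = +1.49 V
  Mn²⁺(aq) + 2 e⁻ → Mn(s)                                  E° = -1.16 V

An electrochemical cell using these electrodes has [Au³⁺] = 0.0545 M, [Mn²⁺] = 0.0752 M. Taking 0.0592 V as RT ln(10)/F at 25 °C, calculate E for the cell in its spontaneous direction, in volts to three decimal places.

+2.658 V

Au³⁺/Au is the cathode (higher E°), Mn²⁺/Mn the anode: E°cell = +1.49 − (-1.16) = +2.65 V, n = 6.
Overall: 2 Au³⁺(aq) + 3 Mn(s) → 2 Au(s) + 3 Mn²⁺(aq)
Q = [Mn²⁺]^3 / ([Au³⁺]^2); log Q = -0.844.
E = E° − (0.0592/n) log Q = +2.65 − (0.0592/6)(-0.844) = +2.658 V.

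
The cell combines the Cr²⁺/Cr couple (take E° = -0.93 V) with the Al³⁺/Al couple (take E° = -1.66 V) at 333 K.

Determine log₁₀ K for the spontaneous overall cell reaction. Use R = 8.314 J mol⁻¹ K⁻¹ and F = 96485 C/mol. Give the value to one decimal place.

Cathode: Cr²⁺/Cr; anode: Al³⁺/Al. E°cell = (-0.93) − (-1.66) = +0.73 V, with n = 6.
ΔG° = −nFE° = −RT ln K, so ln K = nFE°/(RT) = (6)(96485)(+0.73) / ((8.314)(333)) = 152.644.
log₁₀ K = 152.644 / ln 10 = 66.3.

66.3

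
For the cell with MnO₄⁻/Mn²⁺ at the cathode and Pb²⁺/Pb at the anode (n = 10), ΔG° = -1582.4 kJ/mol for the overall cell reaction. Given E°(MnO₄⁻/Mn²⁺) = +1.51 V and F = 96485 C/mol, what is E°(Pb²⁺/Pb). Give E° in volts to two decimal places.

E°cell = −ΔG°/(nF) = −(-1582.4×10³)/((10)(96485)) = +1.640 V.
Since MnO₄⁻/Mn²⁺ is the cathode and Pb²⁺/Pb the anode, E°cell = E°(MnO₄⁻/Mn²⁺) − E°(Pb²⁺/Pb).
So E°(Pb²⁺/Pb) = E°(MnO₄⁻/Mn²⁺) − E°cell = (+1.51) − (+1.640) = -0.13 V.

-0.13 V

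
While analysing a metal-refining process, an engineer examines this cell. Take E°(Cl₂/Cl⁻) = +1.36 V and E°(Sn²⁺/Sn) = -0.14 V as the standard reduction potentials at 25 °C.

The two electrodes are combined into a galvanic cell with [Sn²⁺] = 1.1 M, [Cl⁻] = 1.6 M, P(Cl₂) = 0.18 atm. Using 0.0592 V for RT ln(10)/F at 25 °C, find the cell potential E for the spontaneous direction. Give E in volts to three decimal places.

Cl₂/Cl⁻ is the cathode (higher E°), Sn²⁺/Sn the anode: E°cell = +1.36 − (-0.14) = +1.50 V, n = 2.
Overall: Cl₂(g) + Sn(s) → 2 Cl⁻(aq) + Sn²⁺(aq)
Q = [Cl⁻]^2·[Sn²⁺] / (P(Cl₂)); log Q = 1.194.
E = E° − (0.0592/n) log Q = +1.50 − (0.0592/2)(1.194) = +1.465 V.

+1.465 V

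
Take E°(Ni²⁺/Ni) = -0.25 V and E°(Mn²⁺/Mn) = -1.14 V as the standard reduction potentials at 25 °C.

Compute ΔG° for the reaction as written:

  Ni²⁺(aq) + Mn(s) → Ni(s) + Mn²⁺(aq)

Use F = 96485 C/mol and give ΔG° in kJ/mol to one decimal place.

-171.7 kJ/mol

As written, Ni²⁺/Ni is reduced (cathode) and Mn²⁺/Mn is oxidised (anode), so E°cell = (-0.25) − (-1.14) = +0.89 V.
Balancing electrons gives n = 2.
ΔG° = −nFE° = −(2)(96485)(+0.89) = -171,743 J = -171.7 kJ/mol.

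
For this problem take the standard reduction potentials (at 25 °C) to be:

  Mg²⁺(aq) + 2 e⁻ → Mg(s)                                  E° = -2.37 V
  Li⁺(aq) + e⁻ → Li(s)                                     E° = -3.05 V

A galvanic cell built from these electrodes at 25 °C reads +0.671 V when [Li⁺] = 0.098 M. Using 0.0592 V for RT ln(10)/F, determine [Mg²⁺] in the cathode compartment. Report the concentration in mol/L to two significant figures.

0.0048 M

Mg²⁺/Mg is the cathode, Li⁺/Li the anode: E°cell = +0.68 V, n = 2.
Overall reaction: Mg²⁺(aq) + 2 Li(s) → Mg(s) + 2 Li⁺(aq); Q = [Li⁺]^2/[Mg²⁺]^1.
From E = E° − (0.0592/n) log Q: log Q = (E° − E)·n/0.0592 = (+0.68 − (+0.671))·2/0.0592 = 0.3041.
So 1·log[Mg²⁺] = 2·log(0.098) − log Q = -2.0175 − (0.3041) = -2.3216; [Mg²⁺] = 10^(-2.3216) ≈ 0.0048 M.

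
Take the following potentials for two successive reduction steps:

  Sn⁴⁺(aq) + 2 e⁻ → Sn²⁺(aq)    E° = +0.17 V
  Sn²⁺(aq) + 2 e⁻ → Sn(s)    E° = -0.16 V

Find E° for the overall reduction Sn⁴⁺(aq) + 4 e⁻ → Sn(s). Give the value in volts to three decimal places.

+0.005 V

Adding the free-energy changes (−nFE°) of the two steps gives −n₃FE°₃ = −n₁FE°₁ − n₂FE°₂.
E°₃ = (2×+0.17 + 2×-0.16) / 4 = (+0.020) / 4 = +0.005 V.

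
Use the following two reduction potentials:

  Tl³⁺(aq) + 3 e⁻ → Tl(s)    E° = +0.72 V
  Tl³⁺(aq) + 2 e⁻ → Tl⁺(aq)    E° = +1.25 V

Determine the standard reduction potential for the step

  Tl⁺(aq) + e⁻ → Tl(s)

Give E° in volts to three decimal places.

Sequential free energies add, so n₃E°₃ = n₁E°₁ + n₂E°₂.
With n₃ = 3, and the known step contributing 2×(+1.25) V, the unknown satisfies 1·E° = 3×(+0.72) − 2×(+1.25) = -0.340.
E° = -0.340 / 1 = -0.340 V.

-0.340 V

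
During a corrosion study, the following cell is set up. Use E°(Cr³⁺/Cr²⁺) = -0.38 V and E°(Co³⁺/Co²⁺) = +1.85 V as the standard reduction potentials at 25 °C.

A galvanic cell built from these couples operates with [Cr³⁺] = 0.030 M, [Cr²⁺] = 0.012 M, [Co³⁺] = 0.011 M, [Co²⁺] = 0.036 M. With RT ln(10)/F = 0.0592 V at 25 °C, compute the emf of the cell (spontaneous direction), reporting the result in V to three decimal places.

Co³⁺/Co²⁺ is the cathode (higher E°), Cr³⁺/Cr²⁺ the anode: E°cell = +1.85 − (-0.38) = +2.23 V, n = 1.
Overall: Co³⁺(aq) + Cr²⁺(aq) → Co²⁺(aq) + Cr³⁺(aq)
Q = [Co²⁺]·[Cr³⁺] / ([Co³⁺]·[Cr²⁺]); log Q = 0.913.
E = E° − (0.0592/n) log Q = +2.23 − (0.0592/1)(0.913) = +2.176 V.

+2.176 V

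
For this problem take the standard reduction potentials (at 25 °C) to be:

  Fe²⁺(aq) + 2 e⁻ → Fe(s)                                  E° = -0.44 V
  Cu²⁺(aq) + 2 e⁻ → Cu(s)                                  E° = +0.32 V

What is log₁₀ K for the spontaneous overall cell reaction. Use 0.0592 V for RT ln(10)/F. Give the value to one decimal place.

25.7

Cathode: Cu²⁺/Cu; anode: Fe²⁺/Fe. E°cell = +0.76 V, n = 2.
log K = nE°cell / 0.0592 = (2)(+0.76) / 0.0592 = 25.7.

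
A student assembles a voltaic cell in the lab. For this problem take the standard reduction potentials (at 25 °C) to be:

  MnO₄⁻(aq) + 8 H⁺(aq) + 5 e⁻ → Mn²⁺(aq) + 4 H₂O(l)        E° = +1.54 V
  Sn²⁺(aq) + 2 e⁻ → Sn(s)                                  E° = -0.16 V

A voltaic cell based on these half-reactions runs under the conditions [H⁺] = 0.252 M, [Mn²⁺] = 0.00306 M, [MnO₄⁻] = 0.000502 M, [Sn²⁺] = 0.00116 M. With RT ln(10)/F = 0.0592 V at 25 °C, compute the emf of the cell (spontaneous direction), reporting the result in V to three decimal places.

MnO₄⁻/Mn²⁺ is the cathode (higher E°), Sn²⁺/Sn the anode: E°cell = +1.54 − (-0.16) = +1.70 V, n = 10.
Overall: 2 MnO₄⁻(aq) + 16 H⁺(aq) + 5 Sn(s) → 2 Mn²⁺(aq) + 8 H₂O(l) + 5 Sn²⁺(aq)
Q = [Mn²⁺]^2·[Sn²⁺]^5 / ([MnO₄⁻]^2·[H⁺]^16); log Q = -3.530.
E = E° − (0.0592/n) log Q = +1.70 − (0.0592/10)(-3.530) = +1.721 V.

+1.721 V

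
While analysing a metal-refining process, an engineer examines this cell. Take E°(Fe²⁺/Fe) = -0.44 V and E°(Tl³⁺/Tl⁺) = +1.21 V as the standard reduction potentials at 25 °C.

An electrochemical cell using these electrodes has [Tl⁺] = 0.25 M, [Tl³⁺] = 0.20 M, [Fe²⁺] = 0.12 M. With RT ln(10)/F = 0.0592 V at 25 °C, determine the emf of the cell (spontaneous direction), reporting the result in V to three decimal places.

Tl³⁺/Tl⁺ is the cathode (higher E°), Fe²⁺/Fe the anode: E°cell = +1.21 − (-0.44) = +1.65 V, n = 2.
Overall: Tl³⁺(aq) + Fe(s) → Tl⁺(aq) + Fe²⁺(aq)
Q = [Tl⁺]·[Fe²⁺] / ([Tl³⁺]); log Q = -0.824.
E = E° − (0.0592/n) log Q = +1.65 − (0.0592/2)(-0.824) = +1.674 V.

+1.674 V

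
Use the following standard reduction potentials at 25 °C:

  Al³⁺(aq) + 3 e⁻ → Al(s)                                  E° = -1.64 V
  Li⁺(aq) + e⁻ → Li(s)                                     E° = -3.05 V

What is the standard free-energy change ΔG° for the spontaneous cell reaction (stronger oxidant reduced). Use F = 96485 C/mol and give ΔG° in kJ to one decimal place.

Al³⁺/Al (E° = -1.64 V) is the cathode; Li⁺/Li (E° = -3.05 V) is the anode, so E°cell = +1.41 V.
Balancing electrons gives n = 3 (lcm of 3 and 1).
ΔG° = −nFE° = −(3)(96485)(+1.41) = -408,132 J = -408.1 kJ.

-408.1 kJ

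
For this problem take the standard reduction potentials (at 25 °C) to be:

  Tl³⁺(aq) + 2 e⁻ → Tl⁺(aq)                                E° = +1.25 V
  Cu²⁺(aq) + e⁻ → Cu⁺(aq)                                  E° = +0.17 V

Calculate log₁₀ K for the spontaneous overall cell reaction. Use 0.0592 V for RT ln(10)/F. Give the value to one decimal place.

36.5

Cathode: Tl³⁺/Tl⁺; anode: Cu²⁺/Cu⁺. E°cell = +1.08 V, n = 2.
log K = nE°cell / 0.0592 = (2)(+1.08) / 0.0592 = 36.5.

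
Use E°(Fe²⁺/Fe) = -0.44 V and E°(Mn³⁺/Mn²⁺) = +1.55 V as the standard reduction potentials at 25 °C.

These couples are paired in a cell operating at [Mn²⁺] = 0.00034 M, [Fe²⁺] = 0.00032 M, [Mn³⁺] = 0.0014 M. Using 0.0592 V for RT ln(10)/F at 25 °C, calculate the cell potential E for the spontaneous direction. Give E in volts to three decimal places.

Mn³⁺/Mn²⁺ is the cathode (higher E°), Fe²⁺/Fe the anode: E°cell = +1.55 − (-0.44) = +1.99 V, n = 2.
Overall: 2 Mn³⁺(aq) + Fe(s) → 2 Mn²⁺(aq) + Fe²⁺(aq)
Q = [Mn²⁺]^2·[Fe²⁺] / ([Mn³⁺]^2); log Q = -4.724.
E = E° − (0.0592/n) log Q = +1.99 − (0.0592/2)(-4.724) = +2.130 V.

+2.130 V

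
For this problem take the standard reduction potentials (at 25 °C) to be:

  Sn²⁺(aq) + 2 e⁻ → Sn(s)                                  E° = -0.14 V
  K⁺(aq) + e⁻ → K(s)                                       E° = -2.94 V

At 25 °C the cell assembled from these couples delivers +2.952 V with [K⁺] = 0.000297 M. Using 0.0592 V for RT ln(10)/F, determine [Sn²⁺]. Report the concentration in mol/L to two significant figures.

Sn²⁺/Sn is the cathode, K⁺/K the anode: E°cell = +2.80 V, n = 2.
Overall reaction: Sn²⁺(aq) + 2 K(s) → Sn(s) + 2 K⁺(aq); Q = [K⁺]^2/[Sn²⁺]^1.
From E = E° − (0.0592/n) log Q: log Q = (E° − E)·n/0.0592 = (+2.80 − (+2.952))·2/0.0592 = -5.1351.
So 1·log[Sn²⁺] = 2·log(0.000297) − log Q = -7.0545 − (-5.1351) = -1.9194; [Sn²⁺] = 10^(-1.9194) ≈ 0.012 M.

0.012 M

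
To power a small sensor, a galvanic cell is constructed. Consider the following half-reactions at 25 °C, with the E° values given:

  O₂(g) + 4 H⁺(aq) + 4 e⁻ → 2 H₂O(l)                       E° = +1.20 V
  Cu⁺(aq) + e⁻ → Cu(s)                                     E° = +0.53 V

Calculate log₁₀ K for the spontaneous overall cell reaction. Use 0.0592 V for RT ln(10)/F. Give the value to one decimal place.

45.3

Cathode: O₂/H₂O; anode: Cu⁺/Cu. E°cell = +0.67 V, n = 4.
log K = nE°cell / 0.0592 = (4)(+0.67) / 0.0592 = 45.3.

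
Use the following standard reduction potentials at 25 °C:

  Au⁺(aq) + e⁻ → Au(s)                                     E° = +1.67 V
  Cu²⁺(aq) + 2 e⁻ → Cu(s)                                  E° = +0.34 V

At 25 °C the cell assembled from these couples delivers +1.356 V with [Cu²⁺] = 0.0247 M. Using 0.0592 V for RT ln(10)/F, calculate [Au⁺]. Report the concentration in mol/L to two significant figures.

0.43 M

Au⁺/Au is the cathode, Cu²⁺/Cu the anode: E°cell = +1.33 V, n = 2.
Overall reaction: 2 Au⁺(aq) + Cu(s) → 2 Au(s) + Cu²⁺(aq); Q = [Cu²⁺]^1/[Au⁺]^2.
From E = E° − (0.0592/n) log Q: log Q = (E° − E)·n/0.0592 = (+1.33 − (+1.356))·2/0.0592 = -0.8784.
So 2·log[Au⁺] = 1·log(0.0247) − log Q = -1.6073 − (-0.8784) = -0.7289; log[Au⁺] = -0.7289 / 2 = -0.3644; [Au⁺] = 10^(-0.3644) ≈ 0.43 M.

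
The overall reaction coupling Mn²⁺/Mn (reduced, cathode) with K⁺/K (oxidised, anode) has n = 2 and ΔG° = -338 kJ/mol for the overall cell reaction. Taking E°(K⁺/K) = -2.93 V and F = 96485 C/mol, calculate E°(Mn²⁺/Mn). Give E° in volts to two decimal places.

-1.18 V

E°cell = −ΔG°/(nF) = −(-338×10³)/((2)(96485)) = +1.752 V.
Since Mn²⁺/Mn is the cathode and K⁺/K the anode, E°cell = E°(Mn²⁺/Mn) − E°(K⁺/K).
So E°(Mn²⁺/Mn) = E°cell + E°(K⁺/K) = +1.752 + (-2.93) = -1.18 V.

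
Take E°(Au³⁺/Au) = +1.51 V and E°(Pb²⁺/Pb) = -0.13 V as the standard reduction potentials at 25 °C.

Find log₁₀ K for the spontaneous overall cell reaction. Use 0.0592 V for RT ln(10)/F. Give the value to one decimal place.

166.2

Cathode: Au³⁺/Au; anode: Pb²⁺/Pb. E°cell = +1.64 V, n = 6.
log K = nE°cell / 0.0592 = (6)(+1.64) / 0.0592 = 166.2.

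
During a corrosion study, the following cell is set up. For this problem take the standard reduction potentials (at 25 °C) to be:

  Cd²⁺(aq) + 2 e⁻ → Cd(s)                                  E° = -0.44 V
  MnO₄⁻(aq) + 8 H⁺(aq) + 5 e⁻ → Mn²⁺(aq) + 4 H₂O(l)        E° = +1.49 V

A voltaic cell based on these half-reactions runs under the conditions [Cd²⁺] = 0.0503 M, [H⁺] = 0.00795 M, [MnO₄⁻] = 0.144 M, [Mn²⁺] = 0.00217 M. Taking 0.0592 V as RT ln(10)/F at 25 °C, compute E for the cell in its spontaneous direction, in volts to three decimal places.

MnO₄⁻/Mn²⁺ is the cathode (higher E°), Cd²⁺/Cd the anode: E°cell = +1.49 − (-0.44) = +1.93 V, n = 10.
Overall: 2 MnO₄⁻(aq) + 16 H⁺(aq) + 5 Cd(s) → 2 Mn²⁺(aq) + 8 H₂O(l) + 5 Cd²⁺(aq)
Q = [Mn²⁺]^2·[Cd²⁺]^5 / ([MnO₄⁻]^2·[H⁺]^16); log Q = 23.458.
E = E° − (0.0592/n) log Q = +1.93 − (0.0592/10)(23.458) = +1.791 V.

+1.791 V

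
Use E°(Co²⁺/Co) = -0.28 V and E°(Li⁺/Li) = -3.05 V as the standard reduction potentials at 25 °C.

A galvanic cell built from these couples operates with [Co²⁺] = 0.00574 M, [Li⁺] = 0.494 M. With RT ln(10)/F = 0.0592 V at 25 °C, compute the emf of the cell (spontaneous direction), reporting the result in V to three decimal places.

Co²⁺/Co is the cathode (higher E°), Li⁺/Li the anode: E°cell = -0.28 − (-3.05) = +2.77 V, n = 2.
Overall: Co²⁺(aq) + 2 Li(s) → Co(s) + 2 Li⁺(aq)
Q = [Li⁺]^2 / ([Co²⁺]); log Q = 1.629.
E = E° − (0.0592/n) log Q = +2.77 − (0.0592/2)(1.629) = +2.722 V.

+2.722 V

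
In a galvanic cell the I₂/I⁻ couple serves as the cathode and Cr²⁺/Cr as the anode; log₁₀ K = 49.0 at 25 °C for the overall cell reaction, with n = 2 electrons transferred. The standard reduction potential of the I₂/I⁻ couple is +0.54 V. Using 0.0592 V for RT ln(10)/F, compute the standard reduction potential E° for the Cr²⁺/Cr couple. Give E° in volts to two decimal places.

-0.91 V

E°cell = (0.0592/n)·log K = (0.0592/2)(49.0) = +1.450 V.
Since I₂/I⁻ is the cathode and Cr²⁺/Cr the anode, E°cell = E°(I₂/I⁻) − E°(Cr²⁺/Cr).
So E°(Cr²⁺/Cr) = E°(I₂/I⁻) − E°cell = (+0.54) − (+1.450) = -0.91 V.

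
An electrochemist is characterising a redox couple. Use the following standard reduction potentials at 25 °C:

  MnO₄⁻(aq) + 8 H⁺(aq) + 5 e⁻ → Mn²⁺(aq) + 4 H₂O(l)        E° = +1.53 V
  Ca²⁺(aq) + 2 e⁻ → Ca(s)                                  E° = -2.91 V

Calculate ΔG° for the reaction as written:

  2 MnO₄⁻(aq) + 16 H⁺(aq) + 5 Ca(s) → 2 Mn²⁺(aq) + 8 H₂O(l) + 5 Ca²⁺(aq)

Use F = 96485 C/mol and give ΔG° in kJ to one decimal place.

-4283.9 kJ

As written, MnO₄⁻/Mn²⁺ is reduced (cathode) and Ca²⁺/Ca is oxidised (anode), so E°cell = (+1.53) − (-2.91) = +4.44 V.
Balancing electrons gives n = 10.
ΔG° = −nFE° = −(10)(96485)(+4.44) = -4,283,934 J = -4283.9 kJ.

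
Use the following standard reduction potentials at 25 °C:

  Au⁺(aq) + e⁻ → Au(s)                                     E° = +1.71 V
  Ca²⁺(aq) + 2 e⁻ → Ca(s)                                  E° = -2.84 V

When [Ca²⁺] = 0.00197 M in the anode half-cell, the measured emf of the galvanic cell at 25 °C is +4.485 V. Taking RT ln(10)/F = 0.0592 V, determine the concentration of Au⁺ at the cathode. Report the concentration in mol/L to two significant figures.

Au⁺/Au is the cathode, Ca²⁺/Ca the anode: E°cell = +4.55 V, n = 2.
Overall reaction: 2 Au⁺(aq) + Ca(s) → 2 Au(s) + Ca²⁺(aq); Q = [Ca²⁺]^1/[Au⁺]^2.
From E = E° − (0.0592/n) log Q: log Q = (E° − E)·n/0.0592 = (+4.55 − (+4.485))·2/0.0592 = 2.1959.
So 2·log[Au⁺] = 1·log(0.00197) − log Q = -2.7055 − (2.1959) = -4.9014; log[Au⁺] = -4.9014 / 2 = -2.4507; [Au⁺] = 10^(-2.4507) ≈ 0.0035 M.

0.0035 M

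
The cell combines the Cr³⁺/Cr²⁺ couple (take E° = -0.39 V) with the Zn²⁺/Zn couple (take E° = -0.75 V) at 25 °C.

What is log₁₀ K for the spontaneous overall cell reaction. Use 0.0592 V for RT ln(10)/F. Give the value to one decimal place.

12.2

Cathode: Cr³⁺/Cr²⁺; anode: Zn²⁺/Zn. E°cell = +0.36 V, n = 2.
log K = nE°cell / 0.0592 = (2)(+0.36) / 0.0592 = 12.2.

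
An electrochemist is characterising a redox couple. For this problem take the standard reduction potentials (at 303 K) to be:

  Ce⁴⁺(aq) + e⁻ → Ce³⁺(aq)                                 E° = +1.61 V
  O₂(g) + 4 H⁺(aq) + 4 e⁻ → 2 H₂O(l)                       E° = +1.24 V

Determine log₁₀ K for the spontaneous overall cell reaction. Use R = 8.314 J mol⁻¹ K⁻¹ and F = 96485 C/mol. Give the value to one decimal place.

24.6

Cathode: Ce⁴⁺/Ce³⁺; anode: O₂/H₂O. E°cell = (+1.61) − (+1.24) = +0.37 V, with n = 4.
ΔG° = −nFE° = −RT ln K, so ln K = nFE°/(RT) = (4)(96485)(+0.37) / ((8.314)(303)) = 56.685.
log₁₀ K = 56.685 / ln 10 = 24.6.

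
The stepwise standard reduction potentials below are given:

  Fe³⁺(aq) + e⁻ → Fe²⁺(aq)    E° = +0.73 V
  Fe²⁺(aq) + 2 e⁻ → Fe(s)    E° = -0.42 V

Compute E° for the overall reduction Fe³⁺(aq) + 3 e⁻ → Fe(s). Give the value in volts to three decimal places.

-0.037 V

Since ΔG° = −nFE° is additive over sequential reductions, n₃E°₃ = n₁E°₁ + n₂E°₂.
E°₃ = (1×+0.73 + 2×-0.42) / 3 = (-0.110) / 3 = -0.037 V.
Simply averaging or adding the two E° values would be wrong; the electron-weighted sum is required.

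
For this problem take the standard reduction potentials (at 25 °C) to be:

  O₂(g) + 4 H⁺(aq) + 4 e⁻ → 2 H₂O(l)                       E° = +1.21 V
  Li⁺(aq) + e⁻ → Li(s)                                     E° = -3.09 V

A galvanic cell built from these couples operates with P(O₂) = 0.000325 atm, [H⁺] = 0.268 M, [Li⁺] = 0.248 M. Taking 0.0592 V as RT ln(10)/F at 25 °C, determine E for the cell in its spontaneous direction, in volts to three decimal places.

+4.250 V

O₂/H₂O is the cathode (higher E°), Li⁺/Li the anode: E°cell = +1.21 − (-3.09) = +4.30 V, n = 4.
Overall: O₂(g) + 4 H⁺(aq) + 4 Li(s) → 2 H₂O(l) + 4 Li⁺(aq)
Q = [Li⁺]^4 / (P(O₂)·[H⁺]^4); log Q = 3.353.
E = E° − (0.0592/n) log Q = +4.30 − (0.0592/4)(3.353) = +4.250 V.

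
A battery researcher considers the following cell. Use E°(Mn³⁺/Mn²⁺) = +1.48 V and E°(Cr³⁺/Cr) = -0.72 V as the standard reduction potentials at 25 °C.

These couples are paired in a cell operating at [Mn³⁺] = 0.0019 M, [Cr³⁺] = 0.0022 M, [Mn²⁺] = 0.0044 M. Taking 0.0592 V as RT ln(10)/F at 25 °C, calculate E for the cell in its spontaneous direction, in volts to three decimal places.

+2.231 V

Mn³⁺/Mn²⁺ is the cathode (higher E°), Cr³⁺/Cr the anode: E°cell = +1.48 − (-0.72) = +2.20 V, n = 3.
Overall: 3 Mn³⁺(aq) + Cr(s) → 3 Mn²⁺(aq) + Cr³⁺(aq)
Q = [Mn²⁺]^3·[Cr³⁺] / ([Mn³⁺]^3); log Q = -1.563.
E = E° − (0.0592/n) log Q = +2.20 − (0.0592/3)(-1.563) = +2.231 V.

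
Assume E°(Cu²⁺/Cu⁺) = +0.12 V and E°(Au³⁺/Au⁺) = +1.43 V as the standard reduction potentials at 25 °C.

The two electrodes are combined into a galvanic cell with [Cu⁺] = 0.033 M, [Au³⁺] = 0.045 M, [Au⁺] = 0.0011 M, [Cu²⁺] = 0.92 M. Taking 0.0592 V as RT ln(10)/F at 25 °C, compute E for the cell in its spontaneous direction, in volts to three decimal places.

+1.272 V

Au³⁺/Au⁺ is the cathode (higher E°), Cu²⁺/Cu⁺ the anode: E°cell = +1.43 − (+0.12) = +1.31 V, n = 2.
Overall: Au³⁺(aq) + 2 Cu⁺(aq) → Au⁺(aq) + 2 Cu²⁺(aq)
Q = [Au⁺]·[Cu²⁺]^2 / ([Au³⁺]·[Cu⁺]^2); log Q = 1.279.
E = E° − (0.0592/n) log Q = +1.31 − (0.0592/2)(1.279) = +1.272 V.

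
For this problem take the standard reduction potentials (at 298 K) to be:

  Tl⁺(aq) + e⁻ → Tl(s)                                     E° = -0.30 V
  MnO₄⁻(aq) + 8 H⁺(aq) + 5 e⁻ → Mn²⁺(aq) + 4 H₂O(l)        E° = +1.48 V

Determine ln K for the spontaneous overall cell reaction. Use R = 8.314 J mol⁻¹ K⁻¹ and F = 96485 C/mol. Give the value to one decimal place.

Cathode: MnO₄⁻/Mn²⁺; anode: Tl⁺/Tl. E°cell = (+1.48) − (-0.30) = +1.78 V, with n = 5.
ΔG° = −nFE° = −RT ln K, so ln K = nFE°/(RT) = (5)(96485)(+1.78) / ((8.314)(298)) = 346.596.

346.6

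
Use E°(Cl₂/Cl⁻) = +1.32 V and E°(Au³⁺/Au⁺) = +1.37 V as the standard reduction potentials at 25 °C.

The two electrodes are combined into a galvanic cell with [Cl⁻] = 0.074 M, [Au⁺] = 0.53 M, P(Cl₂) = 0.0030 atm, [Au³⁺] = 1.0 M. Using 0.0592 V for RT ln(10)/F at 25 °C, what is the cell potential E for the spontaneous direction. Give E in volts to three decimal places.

Au³⁺/Au⁺ is the cathode (higher E°), Cl₂/Cl⁻ the anode: E°cell = +1.37 − (+1.32) = +0.05 V, n = 2.
Overall: Au³⁺(aq) + 2 Cl⁻(aq) → Au⁺(aq) + Cl₂(g)
Q = [Au⁺]·P(Cl₂) / ([Au³⁺]·[Cl⁻]^2); log Q = -0.537.
E = E° − (0.0592/n) log Q = +0.05 − (0.0592/2)(-0.537) = +0.066 V.

+0.066 V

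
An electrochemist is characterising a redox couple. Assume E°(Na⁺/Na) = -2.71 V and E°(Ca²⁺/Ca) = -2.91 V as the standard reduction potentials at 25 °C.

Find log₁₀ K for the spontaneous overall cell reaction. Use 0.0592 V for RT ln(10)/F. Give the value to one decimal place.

Cathode: Na⁺/Na; anode: Ca²⁺/Ca. E°cell = +0.20 V, n = 2.
log K = nE°cell / 0.0592 = (2)(+0.20) / 0.0592 = 6.8.

6.8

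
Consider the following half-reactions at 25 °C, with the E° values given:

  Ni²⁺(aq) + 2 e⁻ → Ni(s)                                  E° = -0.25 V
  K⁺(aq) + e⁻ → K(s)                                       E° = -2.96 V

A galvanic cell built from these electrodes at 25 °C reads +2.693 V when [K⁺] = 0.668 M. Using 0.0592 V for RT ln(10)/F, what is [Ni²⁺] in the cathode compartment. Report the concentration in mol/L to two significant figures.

0.12 M

Ni²⁺/Ni is the cathode, K⁺/K the anode: E°cell = +2.71 V, n = 2.
Overall reaction: Ni²⁺(aq) + 2 K(s) → Ni(s) + 2 K⁺(aq); Q = [K⁺]^2/[Ni²⁺]^1.
From E = E° − (0.0592/n) log Q: log Q = (E° − E)·n/0.0592 = (+2.71 − (+2.693))·2/0.0592 = 0.5743.
So 1·log[Ni²⁺] = 2·log(0.668) − log Q = -0.3504 − (0.5743) = -0.9247; [Ni²⁺] = 10^(-0.9247) ≈ 0.12 M.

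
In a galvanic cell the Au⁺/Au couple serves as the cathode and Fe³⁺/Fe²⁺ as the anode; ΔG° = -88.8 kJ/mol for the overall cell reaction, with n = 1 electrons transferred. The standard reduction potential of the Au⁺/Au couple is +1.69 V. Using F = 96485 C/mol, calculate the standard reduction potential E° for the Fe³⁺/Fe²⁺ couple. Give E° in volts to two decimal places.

E°cell = −ΔG°/(nF) = −(-88.8×10³)/((1)(96485)) = +0.920 V.
Since Au⁺/Au is the cathode and Fe³⁺/Fe²⁺ the anode, E°cell = E°(Au⁺/Au) − E°(Fe³⁺/Fe²⁺).
So E°(Fe³⁺/Fe²⁺) = E°(Au⁺/Au) − E°cell = (+1.69) − (+0.920) = +0.77 V.

+0.77 V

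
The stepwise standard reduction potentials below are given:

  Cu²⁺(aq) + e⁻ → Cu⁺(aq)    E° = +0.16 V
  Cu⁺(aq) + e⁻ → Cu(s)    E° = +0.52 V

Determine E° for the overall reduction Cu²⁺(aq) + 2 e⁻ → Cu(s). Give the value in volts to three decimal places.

Standard free energies of sequential steps add: ΔG°₃ = ΔG°₁ + ΔG°₂, so n₃E°₃ = n₁E°₁ + n₂E°₂.
E°₃ = (1×+0.16 + 1×+0.52) / 2 = (+0.680) / 2 = +0.340 V.

+0.340 V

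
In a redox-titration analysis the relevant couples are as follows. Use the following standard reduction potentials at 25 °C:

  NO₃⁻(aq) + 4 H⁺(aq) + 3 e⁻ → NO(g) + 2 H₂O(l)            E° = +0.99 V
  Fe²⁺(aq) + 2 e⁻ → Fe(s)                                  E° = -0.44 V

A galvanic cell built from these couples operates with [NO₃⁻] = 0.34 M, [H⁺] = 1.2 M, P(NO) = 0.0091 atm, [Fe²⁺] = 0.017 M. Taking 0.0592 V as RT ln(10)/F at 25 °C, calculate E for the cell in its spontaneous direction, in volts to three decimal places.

+1.520 V

NO₃⁻/NO is the cathode (higher E°), Fe²⁺/Fe the anode: E°cell = +0.99 − (-0.44) = +1.43 V, n = 6.
Overall: 2 NO₃⁻(aq) + 8 H⁺(aq) + 3 Fe(s) → 2 NO(g) + 4 H₂O(l) + 3 Fe²⁺(aq)
Q = P(NO)^2·[Fe²⁺]^3 / ([NO₃⁻]^2·[H⁺]^8); log Q = -9.087.
E = E° − (0.0592/n) log Q = +1.43 − (0.0592/6)(-9.087) = +1.520 V.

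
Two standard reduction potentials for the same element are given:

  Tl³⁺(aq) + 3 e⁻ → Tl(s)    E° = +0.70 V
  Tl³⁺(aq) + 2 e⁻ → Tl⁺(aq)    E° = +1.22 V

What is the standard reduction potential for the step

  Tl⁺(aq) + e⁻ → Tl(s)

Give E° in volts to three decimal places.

Sequential free energies add, so n₃E°₃ = n₁E°₁ + n₂E°₂.
With n₃ = 3, and the known step contributing 2×(+1.22) V, the unknown satisfies 1·E° = 3×(+0.70) − 2×(+1.22) = -0.340.
E° = -0.340 / 1 = -0.340 V.

-0.340 V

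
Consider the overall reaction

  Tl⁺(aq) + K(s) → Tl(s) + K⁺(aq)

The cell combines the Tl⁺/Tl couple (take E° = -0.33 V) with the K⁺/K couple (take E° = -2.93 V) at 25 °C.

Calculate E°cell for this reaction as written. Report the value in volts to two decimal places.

The Tl⁺/Tl couple has the higher reduction potential, so it is the cathode; K⁺/K is oxidised at the anode.
E°cell = E°(cathode) − E°(anode) = (-0.33) − (-2.93) = +2.60 V.

+2.60 V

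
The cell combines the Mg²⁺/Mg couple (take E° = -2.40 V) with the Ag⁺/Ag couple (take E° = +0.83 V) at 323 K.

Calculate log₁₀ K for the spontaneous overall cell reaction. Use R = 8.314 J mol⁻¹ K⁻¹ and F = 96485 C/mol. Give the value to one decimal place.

Cathode: Ag⁺/Ag; anode: Mg²⁺/Mg. E°cell = (+0.83) − (-2.40) = +3.23 V, with n = 2.
ΔG° = −nFE° = −RT ln K, so ln K = nFE°/(RT) = (2)(96485)(+3.23) / ((8.314)(323)) = 232.102.
log₁₀ K = 232.102 / ln 10 = 100.8.

100.8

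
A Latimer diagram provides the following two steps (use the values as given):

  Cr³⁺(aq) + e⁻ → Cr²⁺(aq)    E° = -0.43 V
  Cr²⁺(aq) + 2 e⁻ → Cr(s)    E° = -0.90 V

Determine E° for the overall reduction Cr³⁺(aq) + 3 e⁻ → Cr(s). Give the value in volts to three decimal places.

Adding the free-energy changes (−nFE°) of the two steps gives −n₃FE°₃ = −n₁FE°₁ − n₂FE°₂.
E°₃ = (1×-0.43 + 2×-0.90) / 3 = (-2.230) / 3 = -0.743 V.

-0.743 V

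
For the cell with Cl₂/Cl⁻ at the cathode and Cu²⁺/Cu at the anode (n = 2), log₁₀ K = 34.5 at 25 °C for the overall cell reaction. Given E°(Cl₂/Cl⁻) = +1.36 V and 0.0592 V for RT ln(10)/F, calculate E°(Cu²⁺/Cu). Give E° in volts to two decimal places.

+0.34 V

E°cell = (0.0592/n)·log K = (0.0592/2)(34.5) = +1.021 V.
Since Cl₂/Cl⁻ is the cathode and Cu²⁺/Cu the anode, E°cell = E°(Cl₂/Cl⁻) − E°(Cu²⁺/Cu).
So E°(Cu²⁺/Cu) = E°(Cl₂/Cl⁻) − E°cell = (+1.36) − (+1.021) = +0.34 V.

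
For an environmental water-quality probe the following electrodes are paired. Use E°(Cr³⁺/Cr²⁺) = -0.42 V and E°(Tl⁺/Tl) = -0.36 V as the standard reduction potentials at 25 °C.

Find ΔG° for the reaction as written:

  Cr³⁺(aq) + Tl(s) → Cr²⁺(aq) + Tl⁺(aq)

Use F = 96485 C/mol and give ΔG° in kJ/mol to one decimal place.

As written, Cr³⁺/Cr²⁺ is reduced (cathode) and Tl⁺/Tl is oxidised (anode), so E°cell = (-0.42) − (-0.36) = -0.06 V.
Balancing electrons gives n = 1.
ΔG° = −nFE° = −(1)(96485)(-0.06) = 5,789 J = +5.8 kJ/mol.

+5.8 kJ/mol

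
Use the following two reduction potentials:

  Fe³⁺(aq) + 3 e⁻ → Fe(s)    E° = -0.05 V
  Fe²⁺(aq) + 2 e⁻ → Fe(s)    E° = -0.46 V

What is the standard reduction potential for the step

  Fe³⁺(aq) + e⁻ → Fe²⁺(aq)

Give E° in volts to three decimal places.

+0.770 V

Sequential free energies add, so n₃E°₃ = n₁E°₁ + n₂E°₂.
With n₃ = 3, and the known step contributing 2×(-0.46) V, the unknown satisfies 1·E° = 3×(-0.05) − 2×(-0.46) = +0.770.
E° = +0.770 / 1 = +0.770 V.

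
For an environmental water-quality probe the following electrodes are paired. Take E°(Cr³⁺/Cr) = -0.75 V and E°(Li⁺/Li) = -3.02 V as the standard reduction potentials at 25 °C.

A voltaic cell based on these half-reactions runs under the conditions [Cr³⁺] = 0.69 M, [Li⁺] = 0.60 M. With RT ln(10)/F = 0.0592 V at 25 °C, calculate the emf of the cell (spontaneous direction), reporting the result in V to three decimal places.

+2.280 V

Cr³⁺/Cr is the cathode (higher E°), Li⁺/Li the anode: E°cell = -0.75 − (-3.02) = +2.27 V, n = 3.
Overall: Cr³⁺(aq) + 3 Li(s) → Cr(s) + 3 Li⁺(aq)
Q = [Li⁺]^3 / ([Cr³⁺]); log Q = -0.504.
E = E° − (0.0592/n) log Q = +2.27 − (0.0592/3)(-0.504) = +2.280 V.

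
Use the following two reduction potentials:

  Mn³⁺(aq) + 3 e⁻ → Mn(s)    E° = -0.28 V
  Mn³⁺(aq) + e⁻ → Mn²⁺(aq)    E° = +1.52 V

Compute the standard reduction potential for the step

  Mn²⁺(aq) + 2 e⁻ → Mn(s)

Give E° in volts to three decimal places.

Sequential free energies add, so n₃E°₃ = n₁E°₁ + n₂E°₂.
With n₃ = 3, and the known step contributing 1×(+1.52) V, the unknown satisfies 2·E° = 3×(-0.28) − 1×(+1.52) = -2.360.
E° = -2.360 / 2 = -1.180 V.

-1.180 V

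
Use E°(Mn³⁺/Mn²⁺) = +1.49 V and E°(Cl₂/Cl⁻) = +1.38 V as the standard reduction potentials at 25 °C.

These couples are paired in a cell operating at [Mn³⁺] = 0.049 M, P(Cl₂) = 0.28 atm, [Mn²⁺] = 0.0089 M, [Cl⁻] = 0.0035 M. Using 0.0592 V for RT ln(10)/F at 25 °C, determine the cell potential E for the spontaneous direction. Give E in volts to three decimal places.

+0.025 V

Mn³⁺/Mn²⁺ is the cathode (higher E°), Cl₂/Cl⁻ the anode: E°cell = +1.49 − (+1.38) = +0.11 V, n = 2.
Overall: 2 Mn³⁺(aq) + 2 Cl⁻(aq) → 2 Mn²⁺(aq) + Cl₂(g)
Q = [Mn²⁺]^2·P(Cl₂) / ([Mn³⁺]^2·[Cl⁻]^2); log Q = 2.877.
E = E° − (0.0592/n) log Q = +0.11 − (0.0592/2)(2.877) = +0.025 V.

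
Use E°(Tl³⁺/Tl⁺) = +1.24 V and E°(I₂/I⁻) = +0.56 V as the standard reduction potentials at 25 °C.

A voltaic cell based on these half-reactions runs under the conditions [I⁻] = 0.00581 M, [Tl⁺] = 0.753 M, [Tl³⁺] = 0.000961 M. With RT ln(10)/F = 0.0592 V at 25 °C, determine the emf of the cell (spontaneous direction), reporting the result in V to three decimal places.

+0.462 V

Tl³⁺/Tl⁺ is the cathode (higher E°), I₂/I⁻ the anode: E°cell = +1.24 − (+0.56) = +0.68 V, n = 2.
Overall: Tl³⁺(aq) + 2 I⁻(aq) → Tl⁺(aq) + I₂(s)
Q = [Tl⁺] / ([Tl³⁺]·[I⁻]^2); log Q = 7.366.
E = E° − (0.0592/n) log Q = +0.68 − (0.0592/2)(7.366) = +0.462 V.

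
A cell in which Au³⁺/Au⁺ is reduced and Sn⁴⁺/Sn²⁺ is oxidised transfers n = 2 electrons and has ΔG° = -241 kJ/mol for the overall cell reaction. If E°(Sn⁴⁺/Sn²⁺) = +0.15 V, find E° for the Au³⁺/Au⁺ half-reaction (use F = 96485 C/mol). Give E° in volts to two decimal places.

E°cell = −ΔG°/(nF) = −(-241×10³)/((2)(96485)) = +1.249 V.
Since Au³⁺/Au⁺ is the cathode and Sn⁴⁺/Sn²⁺ the anode, E°cell = E°(Au³⁺/Au⁺) − E°(Sn⁴⁺/Sn²⁺).
So E°(Au³⁺/Au⁺) = E°cell + E°(Sn⁴⁺/Sn²⁺) = +1.249 + (+0.15) = +1.40 V.

+1.40 V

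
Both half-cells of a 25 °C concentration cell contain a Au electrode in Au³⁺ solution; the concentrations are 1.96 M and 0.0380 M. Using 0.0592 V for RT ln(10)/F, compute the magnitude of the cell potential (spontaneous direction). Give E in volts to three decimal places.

+0.034 V

For a concentration cell E°cell = 0. The 1.96 M side is the cathode (reduction is favoured where [Au³⁺] is higher).
With n = 3, E = −(0.0592/3) log([Au³⁺]ₐₙ/[Au³⁺]꜀ₐₜ) = −(0.0592/3) log(0.038/1.96) = −(0.0592/3)(-1.712) = +0.034 V.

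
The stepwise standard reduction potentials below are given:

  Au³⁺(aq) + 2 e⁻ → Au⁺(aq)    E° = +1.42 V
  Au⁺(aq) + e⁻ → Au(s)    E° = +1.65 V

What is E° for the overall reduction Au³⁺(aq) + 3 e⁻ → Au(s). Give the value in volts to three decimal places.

Standard free energies of sequential steps add: ΔG°₃ = ΔG°₁ + ΔG°₂, so n₃E°₃ = n₁E°₁ + n₂E°₂.
E°₃ = (2×+1.42 + 1×+1.65) / 3 = (+4.490) / 3 = +1.497 V.

+1.497 V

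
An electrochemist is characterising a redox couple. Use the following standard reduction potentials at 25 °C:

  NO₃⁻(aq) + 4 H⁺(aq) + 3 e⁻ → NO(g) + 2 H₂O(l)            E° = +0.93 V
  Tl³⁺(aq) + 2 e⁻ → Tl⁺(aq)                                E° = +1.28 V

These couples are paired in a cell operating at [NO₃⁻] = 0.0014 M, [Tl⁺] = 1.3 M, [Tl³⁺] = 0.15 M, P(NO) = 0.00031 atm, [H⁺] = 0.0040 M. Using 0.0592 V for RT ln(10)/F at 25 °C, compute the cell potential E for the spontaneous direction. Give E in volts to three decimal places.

+0.499 V

Tl³⁺/Tl⁺ is the cathode (higher E°), NO₃⁻/NO the anode: E°cell = +1.28 − (+0.93) = +0.35 V, n = 6.
Overall: 3 Tl³⁺(aq) + 2 NO(g) + 4 H₂O(l) → 3 Tl⁺(aq) + 2 NO₃⁻(aq) + 8 H⁺(aq)
Q = [Tl⁺]^3·[NO₃⁻]^2·[H⁺]^8 / ([Tl³⁺]^3·P(NO)^2); log Q = -15.060.
E = E° − (0.0592/n) log Q = +0.35 − (0.0592/6)(-15.060) = +0.499 V.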